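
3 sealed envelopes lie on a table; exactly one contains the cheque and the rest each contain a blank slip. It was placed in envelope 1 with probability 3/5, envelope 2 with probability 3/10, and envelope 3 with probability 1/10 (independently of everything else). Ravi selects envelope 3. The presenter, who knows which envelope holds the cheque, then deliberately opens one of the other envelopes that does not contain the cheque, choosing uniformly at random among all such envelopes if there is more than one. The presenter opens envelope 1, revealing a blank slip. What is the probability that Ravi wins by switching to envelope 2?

Apply Bayes' rule, conditioning on where the cheque actually is.
If it is in envelope 1 (prior 3/5): the presenter opened envelope 1, so this case is ruled out; weight (3/5)·0 = 0.
If it is in envelope 2 (prior 3/10): the presenter has no choice, probability 1; weight (3/10)·1 = 3/10.
If it is in envelope 3 (prior 1/10): the presenter has 2 equally likely choices, so probability 1/2; weight (1/10)·(1/2) = 1/20.
The weights sum to 7/20.
So P(the cheque in envelope 2 | the presenter opened envelope 1) = (3/10) / (7/20) = 6/7.

6/7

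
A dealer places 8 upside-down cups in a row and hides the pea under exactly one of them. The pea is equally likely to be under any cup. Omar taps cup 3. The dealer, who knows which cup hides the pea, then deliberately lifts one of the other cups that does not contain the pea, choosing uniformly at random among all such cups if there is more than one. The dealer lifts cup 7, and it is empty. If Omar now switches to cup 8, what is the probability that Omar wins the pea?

Consider each possible location of the pea in turn.
If it is under any of cups 1, 2, 4, 5, 6, and 8 (prior 1/8 each): the dealer has 6 equally likely choices, so probability 1/6; weight (1/8)·(1/6) = 1/48 each.
If it is under cup 3 (prior 1/8): the dealer has 7 equally likely choices, so probability 1/7; weight (1/8)·(1/7) = 1/56.
If it is under cup 7 (prior 1/8): the dealer opened cup 7, so this case is ruled out; weight (1/8)·0 = 0.
The weights sum to 1/7.
So P(the pea under cup 8 | the dealer opened cup 7) = (1/48) / (1/7) = 7/48.

7/48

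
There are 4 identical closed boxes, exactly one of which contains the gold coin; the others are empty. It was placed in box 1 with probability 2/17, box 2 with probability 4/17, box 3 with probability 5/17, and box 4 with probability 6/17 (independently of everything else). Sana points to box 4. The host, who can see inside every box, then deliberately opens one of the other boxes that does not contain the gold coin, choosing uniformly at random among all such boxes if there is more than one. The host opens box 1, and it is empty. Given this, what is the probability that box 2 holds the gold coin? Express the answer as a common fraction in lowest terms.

Condition on the true location of the gold coin.
If it is in box 1 (prior 2/17): the host opened box 1, so this case is ruled out; weight (2/17)·0 = 0.
If it is in box 2 (prior 4/17): the host has 2 equally likely choices, so probability 1/2; weight (4/17)·(1/2) = 2/17.
If it is in box 3 (prior 5/17): the host has 2 equally likely choices, so probability 1/2; weight (5/17)·(1/2) = 5/34.
If it is in box 4 (prior 6/17): the host has 3 equally likely choices, so probability 1/3; weight (6/17)·(1/3) = 2/17.
The weights sum to 13/34.
So P(the gold coin in box 2 | the host opened box 1) = (2/17) / (13/34) = 4/13.

4/13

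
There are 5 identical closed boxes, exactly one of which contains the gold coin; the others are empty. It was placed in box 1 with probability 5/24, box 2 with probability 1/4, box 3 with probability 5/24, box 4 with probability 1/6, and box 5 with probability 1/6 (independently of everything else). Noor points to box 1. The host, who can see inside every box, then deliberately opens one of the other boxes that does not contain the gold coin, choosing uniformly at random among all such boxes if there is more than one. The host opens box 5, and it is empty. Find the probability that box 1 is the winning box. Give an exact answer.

Condition on the true location of the gold coin.
If it is in box 1 (prior 5/24): the host has 4 equally likely choices, so probability 1/4; weight (5/24)·(1/4) = 5/96.
If it is in box 2 (prior 1/4): the host has 3 equally likely choices, so probability 1/3; weight (1/4)·(1/3) = 1/12.
If it is in box 3 (prior 5/24): the host has 3 equally likely choices, so probability 1/3; weight (5/24)·(1/3) = 5/72.
If it is in box 4 (prior 1/6): the host has 3 equally likely choices, so probability 1/3; weight (1/6)·(1/3) = 1/18.
If it is in box 5 (prior 1/6): the host opened box 5, so this case is ruled out; weight (1/6)·0 = 0.
The weights sum to 25/96.
So P(the gold coin in box 1 | the host opened box 5) = (5/96) / (25/96) = 1/5.

1/5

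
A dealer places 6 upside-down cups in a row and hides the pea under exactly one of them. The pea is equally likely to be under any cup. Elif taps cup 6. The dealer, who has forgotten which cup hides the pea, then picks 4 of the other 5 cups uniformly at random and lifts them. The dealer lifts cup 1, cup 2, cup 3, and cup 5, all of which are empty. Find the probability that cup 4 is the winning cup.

Consider each possible location of the pea in turn.
If it is under any of cups 1, 2, 3, and 5 (prior 1/6 each): that cup was opened and seen not to hold the prize — ruled out; weight (1/6)·0 = 0 each.
If it is under either of cups 4 and 6 (prior 1/6 each): the dealer picks exactly this set with probability 1/5 regardless, and none is the prize; weight (1/6)·(1/5) = 1/30 each.
The weights sum to 1/15.
So P(the pea under cup 4 | the dealer opened cup 1, cup 2, cup 3, and cup 5) = (1/30) / (1/15) = 1/2.

1/2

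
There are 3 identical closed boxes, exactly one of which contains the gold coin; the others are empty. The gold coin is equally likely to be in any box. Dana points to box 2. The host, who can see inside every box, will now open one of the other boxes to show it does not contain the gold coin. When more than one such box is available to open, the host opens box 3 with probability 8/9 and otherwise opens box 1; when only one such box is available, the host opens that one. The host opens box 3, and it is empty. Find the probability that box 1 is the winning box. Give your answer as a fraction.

9/17

Consider each possible location of the gold coin in turn.
If it is in box 1 (prior 1/3): only box 3 is available, probability 1; weight (1/3)·1 = 1/3.
If it is in box 2 (prior 1/3): box 3 is available, opened with probability 8/9; weight (1/3)·(8/9) = 8/27.
If it is in box 3 (prior 1/3): the host opened box 3, so this case is ruled out; weight (1/3)·0 = 0.
The weights sum to 17/27.
So P(the gold coin in box 1 | the host opened box 3) = (1/3) / (17/27) = 9/17.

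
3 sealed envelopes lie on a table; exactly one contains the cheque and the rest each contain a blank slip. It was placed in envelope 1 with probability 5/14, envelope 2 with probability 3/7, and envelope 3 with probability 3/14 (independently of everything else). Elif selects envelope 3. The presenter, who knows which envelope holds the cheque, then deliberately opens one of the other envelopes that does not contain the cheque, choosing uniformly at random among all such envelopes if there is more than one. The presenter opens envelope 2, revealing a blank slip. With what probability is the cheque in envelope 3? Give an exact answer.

3/13

Apply Bayes' rule, conditioning on where the cheque actually is.
If it is in envelope 1 (prior 5/14): the presenter has no choice, probability 1; weight (5/14)·1 = 5/14.
If it is in envelope 2 (prior 3/7): the presenter opened envelope 2, so this case is ruled out; weight (3/7)·0 = 0.
If it is in envelope 3 (prior 3/14): the presenter has 2 equally likely choices, so probability 1/2; weight (3/14)·(1/2) = 3/28.
The weights sum to 13/28.
So P(the cheque in envelope 3 | the presenter opened envelope 2) = (3/28) / (13/28) = 3/13.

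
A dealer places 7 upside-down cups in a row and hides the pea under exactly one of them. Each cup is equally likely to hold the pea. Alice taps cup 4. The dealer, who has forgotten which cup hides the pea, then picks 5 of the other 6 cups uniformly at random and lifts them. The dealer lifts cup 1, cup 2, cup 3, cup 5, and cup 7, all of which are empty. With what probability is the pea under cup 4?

Consider each possible location of the pea in turn.
If it is under any of cups 1, 2, 3, 5, and 7 (prior 1/7 each): that cup was opened and seen not to hold the prize — ruled out; weight (1/7)·0 = 0 each.
If it is under either of cups 4 and 6 (prior 1/7 each): the dealer picks exactly this set with probability 1/6 regardless, and none is the prize; weight (1/7)·(1/6) = 1/42 each.
The weights sum to 1/21.
So P(the pea under cup 4 | the dealer opened cup 1, cup 2, cup 3, cup 5, and cup 7) = (1/42) / (1/21) = 1/2.

1/2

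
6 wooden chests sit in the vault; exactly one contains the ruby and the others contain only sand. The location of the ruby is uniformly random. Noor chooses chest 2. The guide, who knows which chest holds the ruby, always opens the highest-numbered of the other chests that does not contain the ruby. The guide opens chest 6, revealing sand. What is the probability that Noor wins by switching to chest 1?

Consider each possible location of the ruby in turn.
If it is in any of chests 1, 2, 3, 4, and 5 (prior 1/6 each): chest 6 is the highest-numbered option available, probability 1; weight (1/6)·1 = 1/6 each.
If it is in chest 6 (prior 1/6): the guide opened chest 6, so this case is ruled out; weight (1/6)·0 = 0.
The weights sum to 5/6.
So P(the ruby in chest 1 | the guide opened chest 6) = (1/6) / (5/6) = 1/5.

1/5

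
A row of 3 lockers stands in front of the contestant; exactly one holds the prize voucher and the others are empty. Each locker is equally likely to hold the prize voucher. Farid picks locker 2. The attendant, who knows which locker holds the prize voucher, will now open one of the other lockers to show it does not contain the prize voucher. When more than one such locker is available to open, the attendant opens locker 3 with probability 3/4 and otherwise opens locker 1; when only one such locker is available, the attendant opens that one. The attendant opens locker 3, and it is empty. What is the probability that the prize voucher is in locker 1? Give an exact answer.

4/7

Condition on the true location of the prize voucher.
If it is in locker 1 (prior 1/3): only locker 3 is available, probability 1; weight (1/3)·1 = 1/3.
If it is in locker 2 (prior 1/3): locker 3 is available, opened with probability 3/4; weight (1/3)·(3/4) = 1/4.
If it is in locker 3 (prior 1/3): the attendant opened locker 3, so this case is ruled out; weight (1/3)·0 = 0.
The weights sum to 7/12.
So P(the prize voucher in locker 1 | the attendant opened locker 3) = (1/3) / (7/12) = 4/7.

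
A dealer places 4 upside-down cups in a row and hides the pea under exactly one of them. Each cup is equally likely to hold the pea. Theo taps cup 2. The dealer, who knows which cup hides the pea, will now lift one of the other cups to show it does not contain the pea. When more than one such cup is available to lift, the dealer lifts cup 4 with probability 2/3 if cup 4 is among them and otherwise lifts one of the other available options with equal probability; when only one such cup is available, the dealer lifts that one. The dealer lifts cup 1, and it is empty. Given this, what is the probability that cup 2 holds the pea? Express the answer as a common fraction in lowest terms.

1/6

Apply Bayes' rule, conditioning on where the pea actually is.
If it is under cup 1 (prior 1/4): the dealer opened cup 1, so this case is ruled out; weight (1/4)·0 = 0.
If it is under cup 2 (prior 1/4): cup 4 is available but not opened; cup 1 gets probability (1 − 2/3)/2 = 1/6; weight (1/4)·(1/6) = 1/24.
If it is under cup 3 (prior 1/4): cup 4 is available but not opened, probability 1/3; weight (1/4)·(1/3) = 1/12.
If it is under cup 4 (prior 1/4): cup 4 holds the prize so is unavailable; the dealer chooses uniformly among the 2 others, probability 1/2; weight (1/4)·(1/2) = 1/8.
The weights sum to 1/4.
So P(the pea under cup 2 | the dealer opened cup 1) = (1/24) / (1/4) = 1/6.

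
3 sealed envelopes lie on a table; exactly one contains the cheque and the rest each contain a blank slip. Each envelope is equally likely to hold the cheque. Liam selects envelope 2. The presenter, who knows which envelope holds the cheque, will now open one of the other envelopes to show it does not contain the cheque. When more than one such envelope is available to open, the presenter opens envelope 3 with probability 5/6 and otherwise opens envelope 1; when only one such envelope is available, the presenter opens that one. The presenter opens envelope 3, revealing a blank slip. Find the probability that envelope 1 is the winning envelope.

Apply Bayes' rule, conditioning on where the cheque actually is.
If it is in envelope 1 (prior 1/3): only envelope 3 is available, probability 1; weight (1/3)·1 = 1/3.
If it is in envelope 2 (prior 1/3): envelope 3 is available, opened with probability 5/6; weight (1/3)·(5/6) = 5/18.
If it is in envelope 3 (prior 1/3): the presenter opened envelope 3, so this case is ruled out; weight (1/3)·0 = 0.
The weights sum to 11/18.
So P(the cheque in envelope 1 | the presenter opened envelope 3) = (1/3) / (11/18) = 6/11.

6/11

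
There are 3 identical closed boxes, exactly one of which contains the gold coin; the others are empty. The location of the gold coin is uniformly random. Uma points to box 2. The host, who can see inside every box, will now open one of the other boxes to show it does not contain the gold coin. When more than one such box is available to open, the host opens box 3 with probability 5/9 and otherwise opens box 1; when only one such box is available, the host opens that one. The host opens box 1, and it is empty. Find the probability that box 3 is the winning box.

Condition on the true location of the gold coin.
If it is in box 1 (prior 1/3): the host opened box 1, so this case is ruled out; weight (1/3)·0 = 0.
If it is in box 2 (prior 1/3): box 3 is available but not opened, probability 4/9; weight (1/3)·(4/9) = 4/27.
If it is in box 3 (prior 1/3): only box 1 is available, probability 1; weight (1/3)·1 = 1/3.
The weights sum to 13/27.
So P(the gold coin in box 3 | the host opened box 1) = (1/3) / (13/27) = 9/13.

9/13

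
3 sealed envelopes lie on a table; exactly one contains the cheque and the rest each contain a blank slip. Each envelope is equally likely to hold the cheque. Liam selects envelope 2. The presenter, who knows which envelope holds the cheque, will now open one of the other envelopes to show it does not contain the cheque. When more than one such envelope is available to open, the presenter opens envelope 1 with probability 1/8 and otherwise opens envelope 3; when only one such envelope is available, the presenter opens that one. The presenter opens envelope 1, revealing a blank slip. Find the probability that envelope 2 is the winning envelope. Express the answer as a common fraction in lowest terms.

Apply Bayes' rule, conditioning on where the cheque actually is.
If it is in envelope 1 (prior 1/3): the presenter opened envelope 1, so this case is ruled out; weight (1/3)·0 = 0.
If it is in envelope 2 (prior 1/3): envelope 1 is available, opened with probability 1/8; weight (1/3)·(1/8) = 1/24.
If it is in envelope 3 (prior 1/3): only envelope 1 is available, probability 1; weight (1/3)·1 = 1/3.
The weights sum to 3/8.
So P(the cheque in envelope 2 | the presenter opened envelope 1) = (1/24) / (3/8) = 1/9.

1/9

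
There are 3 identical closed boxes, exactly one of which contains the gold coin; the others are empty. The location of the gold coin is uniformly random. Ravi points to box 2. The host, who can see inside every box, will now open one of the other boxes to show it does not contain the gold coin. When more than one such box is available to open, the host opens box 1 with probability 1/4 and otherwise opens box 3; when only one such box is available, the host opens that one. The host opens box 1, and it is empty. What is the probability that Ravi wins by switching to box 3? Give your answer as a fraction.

Condition on the true location of the gold coin.
If it is in box 1 (prior 1/3): the host opened box 1, so this case is ruled out; weight (1/3)·0 = 0.
If it is in box 2 (prior 1/3): box 1 is available, opened with probability 1/4; weight (1/3)·(1/4) = 1/12.
If it is in box 3 (prior 1/3): only box 1 is available, probability 1; weight (1/3)·1 = 1/3.
The weights sum to 5/12.
So P(the gold coin in box 3 | the host opened box 1) = (1/3) / (5/12) = 4/5.

4/5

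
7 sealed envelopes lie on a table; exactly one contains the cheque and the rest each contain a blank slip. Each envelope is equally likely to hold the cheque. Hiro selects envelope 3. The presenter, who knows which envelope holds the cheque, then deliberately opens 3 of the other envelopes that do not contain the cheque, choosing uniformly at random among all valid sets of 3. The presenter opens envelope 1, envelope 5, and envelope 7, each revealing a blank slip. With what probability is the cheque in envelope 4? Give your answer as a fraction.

Consider each possible location of the cheque in turn.
If it is in any of envelopes 1, 5, and 7 (prior 1/7 each): that envelope was opened and seen not to hold the prize — ruled out; weight (1/7)·0 = 0 each.
If it is in any of envelopes 2, 4, and 6 (prior 1/7 each): the presenter has 10 equally likely choices, so probability 1/10; weight (1/7)·(1/10) = 1/70 each.
If it is in envelope 3 (prior 1/7): the presenter has 20 equally likely choices, so probability 1/20; weight (1/7)·(1/20) = 1/140.
The weights sum to 1/20.
So P(the cheque in envelope 4 | the presenter opened envelope 1, envelope 5, and envelope 7) = (1/70) / (1/20) = 2/7.

2/7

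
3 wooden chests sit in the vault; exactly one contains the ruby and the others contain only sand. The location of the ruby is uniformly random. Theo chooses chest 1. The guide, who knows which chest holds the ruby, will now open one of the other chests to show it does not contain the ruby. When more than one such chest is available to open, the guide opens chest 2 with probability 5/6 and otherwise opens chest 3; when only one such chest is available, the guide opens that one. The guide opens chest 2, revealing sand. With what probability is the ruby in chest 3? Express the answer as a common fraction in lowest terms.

6/11

Consider each possible location of the ruby in turn.
If it is in chest 1 (prior 1/3): chest 2 is available, opened with probability 5/6; weight (1/3)·(5/6) = 5/18.
If it is in chest 2 (prior 1/3): the guide opened chest 2, so this case is ruled out; weight (1/3)·0 = 0.
If it is in chest 3 (prior 1/3): only chest 2 is available, probability 1; weight (1/3)·1 = 1/3.
The weights sum to 11/18.
So P(the ruby in chest 3 | the guide opened chest 2) = (1/3) / (11/18) = 6/11.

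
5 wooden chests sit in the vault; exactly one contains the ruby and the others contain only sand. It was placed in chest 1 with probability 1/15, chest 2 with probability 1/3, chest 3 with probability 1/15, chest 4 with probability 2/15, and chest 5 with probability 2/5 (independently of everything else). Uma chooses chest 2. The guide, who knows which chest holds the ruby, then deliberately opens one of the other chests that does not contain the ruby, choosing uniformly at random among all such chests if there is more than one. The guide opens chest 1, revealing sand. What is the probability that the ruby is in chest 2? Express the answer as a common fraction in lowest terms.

5/17

Apply Bayes' rule, conditioning on where the ruby actually is.
If it is in chest 1 (prior 1/15): the guide opened chest 1, so this case is ruled out; weight (1/15)·0 = 0.
If it is in chest 2 (prior 1/3): the guide has 4 equally likely choices, so probability 1/4; weight (1/3)·(1/4) = 1/12.
If it is in chest 3 (prior 1/15): the guide has 3 equally likely choices, so probability 1/3; weight (1/15)·(1/3) = 1/45.
If it is in chest 4 (prior 2/15): the guide has 3 equally likely choices, so probability 1/3; weight (2/15)·(1/3) = 2/45.
If it is in chest 5 (prior 2/5): the guide has 3 equally likely choices, so probability 1/3; weight (2/5)·(1/3) = 2/15.
The weights sum to 17/60.
So P(the ruby in chest 2 | the guide opened chest 1) = (1/12) / (17/60) = 5/17.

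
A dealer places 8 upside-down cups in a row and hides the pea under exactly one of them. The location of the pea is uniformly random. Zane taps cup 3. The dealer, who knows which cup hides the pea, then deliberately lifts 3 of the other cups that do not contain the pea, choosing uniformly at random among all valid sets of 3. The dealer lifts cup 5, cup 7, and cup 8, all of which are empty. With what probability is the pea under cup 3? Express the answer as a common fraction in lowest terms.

Consider each possible location of the pea in turn.
If it is under any of cups 1, 2, 4, and 6 (prior 1/8 each): the dealer has 20 equally likely choices, so probability 1/20; weight (1/8)·(1/20) = 1/160 each.
If it is under cup 3 (prior 1/8): the dealer has 35 equally likely choices, so probability 1/35; weight (1/8)·(1/35) = 1/280.
If it is under any of cups 5, 7, and 8 (prior 1/8 each): that cup was opened and seen not to hold the prize — ruled out; weight (1/8)·0 = 0 each.
The weights sum to 1/35.
So P(the pea under cup 3 | the dealer opened cup 5, cup 7, and cup 8) = (1/280) / (1/35) = 1/8.

1/8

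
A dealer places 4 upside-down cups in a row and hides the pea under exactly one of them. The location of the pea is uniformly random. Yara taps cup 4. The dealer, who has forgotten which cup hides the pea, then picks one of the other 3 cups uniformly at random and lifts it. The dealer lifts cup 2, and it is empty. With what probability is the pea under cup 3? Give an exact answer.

Because the dealer chose which cup to lift without knowing where the pea is, the choice is independent of the prize location. Learning that cup 2 does not hold the pea simply rules out that one location and leaves the remaining 3 cups still equally likely by symmetry.
So P(the pea under cup 3) = 1/3.

1/3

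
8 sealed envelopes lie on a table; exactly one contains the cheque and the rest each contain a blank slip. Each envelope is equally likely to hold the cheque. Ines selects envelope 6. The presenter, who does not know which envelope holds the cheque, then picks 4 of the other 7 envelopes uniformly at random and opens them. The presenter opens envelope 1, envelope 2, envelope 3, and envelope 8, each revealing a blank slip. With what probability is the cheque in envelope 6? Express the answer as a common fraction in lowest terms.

1/4

Consider each possible location of the cheque in turn.
If it is in any of envelopes 1, 2, 3, and 8 (prior 1/8 each): that envelope was opened and seen not to hold the prize — ruled out; weight (1/8)·0 = 0 each.
If it is in any of envelopes 4, 5, 6, and 7 (prior 1/8 each): the presenter picks exactly this set with probability 1/35 regardless, and none is the prize; weight (1/8)·(1/35) = 1/280 each.
The weights sum to 1/70.
So P(the cheque in envelope 6 | the presenter opened envelope 1, envelope 2, envelope 3, and envelope 8) = (1/280) / (1/70) = 1/4.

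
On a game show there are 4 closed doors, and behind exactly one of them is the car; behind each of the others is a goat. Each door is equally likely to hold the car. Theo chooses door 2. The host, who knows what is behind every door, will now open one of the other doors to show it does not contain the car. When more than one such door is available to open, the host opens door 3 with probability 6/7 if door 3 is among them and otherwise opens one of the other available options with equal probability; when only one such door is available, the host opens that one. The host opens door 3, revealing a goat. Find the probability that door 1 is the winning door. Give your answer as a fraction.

Consider each possible location of the car in turn.
If it is behind any of doors 1, 2, and 4 (prior 1/4 each): door 3 is available, opened with probability 6/7; weight (1/4)·(6/7) = 3/14 each.
If it is behind door 3 (prior 1/4): the host opened door 3, so this case is ruled out; weight (1/4)·0 = 0.
The weights sum to 9/14.
So P(the car behind door 1 | the host opened door 3) = (3/14) / (9/14) = 1/3.

1/3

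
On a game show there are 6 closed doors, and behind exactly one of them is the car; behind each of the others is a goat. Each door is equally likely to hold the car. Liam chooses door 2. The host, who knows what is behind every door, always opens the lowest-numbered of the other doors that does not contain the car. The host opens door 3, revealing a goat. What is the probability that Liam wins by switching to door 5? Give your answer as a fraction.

0

Apply Bayes' rule, conditioning on where the car actually is.
If it is behind door 1 (prior 1/6): door 3 is the lowest-numbered option available, probability 1; weight (1/6)·1 = 1/6.
If it is behind any of doors 2, 4, 5, and 6 (prior 1/6 each): the host would have opened door 1 instead, probability 0; weight (1/6)·0 = 0 each.
If it is behind door 3 (prior 1/6): the host opened door 3, so this case is ruled out; weight (1/6)·0 = 0.
The weights sum to 1/6.
So P(the car behind door 5 | the host opened door 3) = 0 / (1/6) = 0.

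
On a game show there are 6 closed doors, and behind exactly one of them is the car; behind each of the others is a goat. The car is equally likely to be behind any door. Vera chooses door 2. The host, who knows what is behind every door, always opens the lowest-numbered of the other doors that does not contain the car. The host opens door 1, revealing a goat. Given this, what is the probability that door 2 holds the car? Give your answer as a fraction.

1/5

Condition on the true location of the car.
If it is behind door 1 (prior 1/6): the host opened door 1, so this case is ruled out; weight (1/6)·0 = 0.
If it is behind any of doors 2, 3, 4, 5, and 6 (prior 1/6 each): door 1 is the lowest-numbered option available, probability 1; weight (1/6)·1 = 1/6 each.
The weights sum to 5/6.
So P(the car behind door 2 | the host opened door 1) = (1/6) / (5/6) = 1/5.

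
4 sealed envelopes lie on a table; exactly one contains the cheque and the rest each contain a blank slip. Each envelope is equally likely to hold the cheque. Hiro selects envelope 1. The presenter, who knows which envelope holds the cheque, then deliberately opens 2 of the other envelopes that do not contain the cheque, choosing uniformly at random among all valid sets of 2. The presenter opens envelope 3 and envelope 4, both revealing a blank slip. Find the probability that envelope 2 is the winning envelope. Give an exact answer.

Consider each possible location of the cheque in turn.
If it is in envelope 1 (prior 1/4): the presenter has 3 equally likely choices, so probability 1/3; weight (1/4)·(1/3) = 1/12.
If it is in envelope 2 (prior 1/4): the presenter has no choice, probability 1; weight (1/4)·1 = 1/4.
If it is in either of envelopes 3 and 4 (prior 1/4 each): that envelope was opened and seen not to hold the prize — ruled out; weight (1/4)·0 = 0 each.
The weights sum to 1/3.
So P(the cheque in envelope 2 | the presenter opened envelope 3 and envelope 4) = (1/4) / (1/3) = 3/4.

3/4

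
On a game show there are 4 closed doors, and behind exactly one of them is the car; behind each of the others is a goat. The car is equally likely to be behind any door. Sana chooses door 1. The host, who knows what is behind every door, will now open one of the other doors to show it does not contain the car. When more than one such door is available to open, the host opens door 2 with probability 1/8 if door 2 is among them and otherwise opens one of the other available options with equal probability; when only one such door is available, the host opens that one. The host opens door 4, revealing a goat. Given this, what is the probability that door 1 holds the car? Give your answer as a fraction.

7/29

Condition on the true location of the car.
If it is behind door 1 (prior 1/4): door 2 is available but not opened; door 4 gets probability (1 − 1/8)/2 = 7/16; weight (1/4)·(7/16) = 7/64.
If it is behind door 2 (prior 1/4): door 2 holds the prize so is unavailable; the host chooses uniformly among the 2 others, probability 1/2; weight (1/4)·(1/2) = 1/8.
If it is behind door 3 (prior 1/4): door 2 is available but not opened, probability 7/8; weight (1/4)·(7/8) = 7/32.
If it is behind door 4 (prior 1/4): the host opened door 4, so this case is ruled out; weight (1/4)·0 = 0.
The weights sum to 29/64.
So P(the car behind door 1 | the host opened door 4) = (7/64) / (29/64) = 7/29.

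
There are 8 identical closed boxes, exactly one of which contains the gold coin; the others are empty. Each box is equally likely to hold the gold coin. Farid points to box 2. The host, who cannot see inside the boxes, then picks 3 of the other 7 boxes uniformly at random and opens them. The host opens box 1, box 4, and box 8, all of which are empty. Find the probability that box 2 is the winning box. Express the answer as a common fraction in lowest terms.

Condition on the true location of the gold coin.
If it is in any of boxes 1, 4, and 8 (prior 1/8 each): that box was opened and seen not to hold the prize — ruled out; weight (1/8)·0 = 0 each.
If it is in any of boxes 2, 3, 5, 6, and 7 (prior 1/8 each): the host picks exactly this set with probability 1/35 regardless, and none is the prize; weight (1/8)·(1/35) = 1/280 each.
The weights sum to 1/56.
So P(the gold coin in box 2 | the host opened box 1, box 4, and box 8) = (1/280) / (1/56) = 1/5.

1/5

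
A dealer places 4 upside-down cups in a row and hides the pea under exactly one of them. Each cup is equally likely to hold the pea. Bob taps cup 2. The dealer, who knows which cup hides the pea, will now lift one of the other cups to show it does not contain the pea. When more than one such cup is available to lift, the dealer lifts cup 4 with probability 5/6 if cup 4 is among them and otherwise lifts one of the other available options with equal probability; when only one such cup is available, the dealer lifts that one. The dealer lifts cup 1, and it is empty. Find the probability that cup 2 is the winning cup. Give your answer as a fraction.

Apply Bayes' rule, conditioning on where the pea actually is.
If it is under cup 1 (prior 1/4): the dealer opened cup 1, so this case is ruled out; weight (1/4)·0 = 0.
If it is under cup 2 (prior 1/4): cup 4 is available but not opened; cup 1 gets probability (1 − 5/6)/2 = 1/12; weight (1/4)·(1/12) = 1/48.
If it is under cup 3 (prior 1/4): cup 4 is available but not opened, probability 1/6; weight (1/4)·(1/6) = 1/24.
If it is under cup 4 (prior 1/4): cup 4 holds the prize so is unavailable; the dealer chooses uniformly among the 2 others, probability 1/2; weight (1/4)·(1/2) = 1/8.
The weights sum to 3/16.
So P(the pea under cup 2 | the dealer opened cup 1) = (1/48) / (3/16) = 1/9.

1/9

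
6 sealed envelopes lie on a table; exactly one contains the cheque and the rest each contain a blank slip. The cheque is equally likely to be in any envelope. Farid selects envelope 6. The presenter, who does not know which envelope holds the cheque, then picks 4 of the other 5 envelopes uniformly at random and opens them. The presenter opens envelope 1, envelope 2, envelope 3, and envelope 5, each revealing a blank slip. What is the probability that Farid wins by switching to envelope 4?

1/2

Consider each possible location of the cheque in turn.
If it is in any of envelopes 1, 2, 3, and 5 (prior 1/6 each): that envelope was opened and seen not to hold the prize — ruled out; weight (1/6)·0 = 0 each.
If it is in either of envelopes 4 and 6 (prior 1/6 each): the presenter picks exactly this set with probability 1/5 regardless, and none is the prize; weight (1/6)·(1/5) = 1/30 each.
The weights sum to 1/15.
So P(the cheque in envelope 4 | the presenter opened envelope 1, envelope 2, envelope 3, and envelope 5) = (1/30) / (1/15) = 1/2.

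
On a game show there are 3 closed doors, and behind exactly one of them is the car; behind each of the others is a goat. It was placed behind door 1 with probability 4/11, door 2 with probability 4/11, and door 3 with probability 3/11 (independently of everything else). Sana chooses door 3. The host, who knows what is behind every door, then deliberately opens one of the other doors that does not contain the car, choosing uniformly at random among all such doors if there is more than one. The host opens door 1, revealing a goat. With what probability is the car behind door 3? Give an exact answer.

Condition on the true location of the car.
If it is behind door 1 (prior 4/11): the host opened door 1, so this case is ruled out; weight (4/11)·0 = 0.
If it is behind door 2 (prior 4/11): the host has no choice, probability 1; weight (4/11)·1 = 4/11.
If it is behind door 3 (prior 3/11): the host has 2 equally likely choices, so probability 1/2; weight (3/11)·(1/2) = 3/22.
The weights sum to 1/2.
So P(the car behind door 3 | the host opened door 1) = (3/22) / (1/2) = 3/11.

3/11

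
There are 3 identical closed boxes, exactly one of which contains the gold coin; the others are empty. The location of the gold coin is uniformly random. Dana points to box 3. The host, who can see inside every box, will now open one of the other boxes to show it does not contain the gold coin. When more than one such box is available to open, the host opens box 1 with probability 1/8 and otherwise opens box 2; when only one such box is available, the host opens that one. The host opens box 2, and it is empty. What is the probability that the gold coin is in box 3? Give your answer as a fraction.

7/15

Consider each possible location of the gold coin in turn.
If it is in box 1 (prior 1/3): only box 2 is available, probability 1; weight (1/3)·1 = 1/3.
If it is in box 2 (prior 1/3): the host opened box 2, so this case is ruled out; weight (1/3)·0 = 0.
If it is in box 3 (prior 1/3): box 1 is available but not opened, probability 7/8; weight (1/3)·(7/8) = 7/24.
The weights sum to 5/8.
So P(the gold coin in box 3 | the host opened box 2) = (7/24) / (5/8) = 7/15.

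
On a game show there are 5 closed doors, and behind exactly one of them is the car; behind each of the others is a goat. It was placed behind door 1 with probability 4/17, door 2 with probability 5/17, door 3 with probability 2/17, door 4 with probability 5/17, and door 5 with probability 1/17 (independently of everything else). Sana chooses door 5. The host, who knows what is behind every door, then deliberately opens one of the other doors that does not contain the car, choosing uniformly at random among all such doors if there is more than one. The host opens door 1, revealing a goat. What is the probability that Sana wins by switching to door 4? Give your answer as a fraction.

Condition on the true location of the car.
If it is behind door 1 (prior 4/17): the host opened door 1, so this case is ruled out; weight (4/17)·0 = 0.
If it is behind either of doors 2 and 4 (prior 5/17 each): the host has 3 equally likely choices, so probability 1/3; weight (5/17)·(1/3) = 5/51 each.
If it is behind door 3 (prior 2/17): the host has 3 equally likely choices, so probability 1/3; weight (2/17)·(1/3) = 2/51.
If it is behind door 5 (prior 1/17): the host has 4 equally likely choices, so probability 1/4; weight (1/17)·(1/4) = 1/68.
The weights sum to 1/4.
So P(the car behind door 4 | the host opened door 1) = (5/51) / (1/4) = 20/51.

20/51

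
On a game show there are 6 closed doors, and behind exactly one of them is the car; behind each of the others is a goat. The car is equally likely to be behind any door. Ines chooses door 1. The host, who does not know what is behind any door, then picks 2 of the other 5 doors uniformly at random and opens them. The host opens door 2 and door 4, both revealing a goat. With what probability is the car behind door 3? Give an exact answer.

1/4

Consider each possible location of the car in turn.
If it is behind any of doors 1, 3, 5, and 6 (prior 1/6 each): the host picks exactly this set with probability 1/10 regardless, and none is the prize; weight (1/6)·(1/10) = 1/60 each.
If it is behind either of doors 2 and 4 (prior 1/6 each): that door was opened and seen not to hold the prize — ruled out; weight (1/6)·0 = 0 each.
The weights sum to 1/15.
So P(the car behind door 3 | the host opened door 2 and door 4) = (1/60) / (1/15) = 1/4.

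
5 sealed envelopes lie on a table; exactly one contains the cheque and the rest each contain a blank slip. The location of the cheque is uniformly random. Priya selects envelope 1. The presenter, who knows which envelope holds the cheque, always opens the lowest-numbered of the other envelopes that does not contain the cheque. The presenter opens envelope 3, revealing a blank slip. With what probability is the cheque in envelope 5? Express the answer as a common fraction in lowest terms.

Apply Bayes' rule, conditioning on where the cheque actually is.
If it is in any of envelopes 1, 4, and 5 (prior 1/5 each): the presenter would have opened envelope 2 instead, probability 0; weight (1/5)·0 = 0 each.
If it is in envelope 2 (prior 1/5): envelope 3 is the lowest-numbered option available, probability 1; weight (1/5)·1 = 1/5.
If it is in envelope 3 (prior 1/5): the presenter opened envelope 3, so this case is ruled out; weight (1/5)·0 = 0.
The weights sum to 1/5.
So P(the cheque in envelope 5 | the presenter opened envelope 3) = 0 / (1/5) = 0.

0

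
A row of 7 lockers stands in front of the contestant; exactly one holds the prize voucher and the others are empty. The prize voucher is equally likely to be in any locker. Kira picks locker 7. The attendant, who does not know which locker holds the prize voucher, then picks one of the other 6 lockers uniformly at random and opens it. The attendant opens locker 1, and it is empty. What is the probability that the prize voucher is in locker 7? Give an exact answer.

Because the attendant chose which locker to open without knowing where the prize voucher is, the choice is independent of the prize location. Learning that locker 1 does not hold the prize voucher simply rules out that one location and leaves the remaining 6 lockers still equally likely by symmetry.
So P(the prize voucher in locker 7) = 1/6.

1/6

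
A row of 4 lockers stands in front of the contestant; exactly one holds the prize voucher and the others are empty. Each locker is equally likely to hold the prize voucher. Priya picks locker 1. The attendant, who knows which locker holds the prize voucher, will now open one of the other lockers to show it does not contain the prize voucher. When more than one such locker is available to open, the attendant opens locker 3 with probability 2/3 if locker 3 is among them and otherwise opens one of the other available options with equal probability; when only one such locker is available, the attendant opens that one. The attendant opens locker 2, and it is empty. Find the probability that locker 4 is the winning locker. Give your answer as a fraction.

Consider each possible location of the prize voucher in turn.
If it is in locker 1 (prior 1/4): locker 3 is available but not opened; locker 2 gets probability (1 − 2/3)/2 = 1/6; weight (1/4)·(1/6) = 1/24.
If it is in locker 2 (prior 1/4): the attendant opened locker 2, so this case is ruled out; weight (1/4)·0 = 0.
If it is in locker 3 (prior 1/4): locker 3 holds the prize so is unavailable; the attendant chooses uniformly among the 2 others, probability 1/2; weight (1/4)·(1/2) = 1/8.
If it is in locker 4 (prior 1/4): locker 3 is available but not opened, probability 1/3; weight (1/4)·(1/3) = 1/12.
The weights sum to 1/4.
So P(the prize voucher in locker 4 | the attendant opened locker 2) = (1/12) / (1/4) = 1/3.

1/3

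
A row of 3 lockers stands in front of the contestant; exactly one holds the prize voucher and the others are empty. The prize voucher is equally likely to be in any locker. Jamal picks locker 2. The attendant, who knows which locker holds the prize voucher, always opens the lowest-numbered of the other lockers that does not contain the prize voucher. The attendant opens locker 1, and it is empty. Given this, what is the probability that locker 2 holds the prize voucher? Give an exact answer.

1/2

Condition on the true location of the prize voucher.
If it is in locker 1 (prior 1/3): the attendant opened locker 1, so this case is ruled out; weight (1/3)·0 = 0.
If it is in either of lockers 2 and 3 (prior 1/3 each): locker 1 is the lowest-numbered option available, probability 1; weight (1/3)·1 = 1/3 each.
The weights sum to 2/3.
So P(the prize voucher in locker 2 | the attendant opened locker 1) = (1/3) / (2/3) = 1/2.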